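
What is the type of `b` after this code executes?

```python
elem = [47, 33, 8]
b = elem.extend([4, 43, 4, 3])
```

list.extend() returns None

NoneType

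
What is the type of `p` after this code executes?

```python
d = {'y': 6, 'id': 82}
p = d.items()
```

dict.items() returns a dict_items view

dict_items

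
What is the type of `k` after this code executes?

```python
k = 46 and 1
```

'and' returns the last value when all truthy (1, which is int)

int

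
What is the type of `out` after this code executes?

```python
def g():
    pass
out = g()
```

A function with no return statement returns None

NoneType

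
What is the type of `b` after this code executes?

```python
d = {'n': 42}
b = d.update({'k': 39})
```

dict.update() returns None

NoneType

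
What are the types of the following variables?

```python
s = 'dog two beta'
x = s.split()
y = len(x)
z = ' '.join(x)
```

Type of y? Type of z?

len() returns int; str.join() returns str

int, str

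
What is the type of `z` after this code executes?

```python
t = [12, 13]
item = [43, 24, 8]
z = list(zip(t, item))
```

list(zip(...)) returns a list of tuples

list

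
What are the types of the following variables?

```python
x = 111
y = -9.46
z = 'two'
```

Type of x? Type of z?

x is int; z is str

int, str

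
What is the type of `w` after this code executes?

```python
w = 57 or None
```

'or' returns first truthy value (57, int)

int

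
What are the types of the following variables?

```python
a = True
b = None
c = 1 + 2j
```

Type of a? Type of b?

a is bool; b is NoneType

bool, NoneType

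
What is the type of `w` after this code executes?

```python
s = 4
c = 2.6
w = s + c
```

int + float returns float (4 + 2.6 = 6.6)

float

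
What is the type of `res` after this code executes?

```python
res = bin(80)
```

bin() returns str representation

str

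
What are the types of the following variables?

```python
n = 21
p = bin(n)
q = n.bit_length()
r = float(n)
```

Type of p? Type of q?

bin() returns str; int.bit_length() returns int

str, int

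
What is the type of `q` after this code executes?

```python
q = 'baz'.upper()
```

str.upper() returns str

str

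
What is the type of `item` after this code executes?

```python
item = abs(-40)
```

abs() of int returns int

int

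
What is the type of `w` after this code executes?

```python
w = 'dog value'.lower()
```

str.lower() returns str

str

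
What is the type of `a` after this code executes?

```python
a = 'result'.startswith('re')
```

str.startswith() returns bool

bool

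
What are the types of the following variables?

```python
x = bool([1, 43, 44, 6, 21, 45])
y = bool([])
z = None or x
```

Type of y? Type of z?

bool() returns bool; None or <bool> returns the bool

bool, bool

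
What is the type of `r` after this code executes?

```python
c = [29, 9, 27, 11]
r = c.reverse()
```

list.reverse() returns None

NoneType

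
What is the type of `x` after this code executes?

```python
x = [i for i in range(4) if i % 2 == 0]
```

A list comprehension [...] produces a list

list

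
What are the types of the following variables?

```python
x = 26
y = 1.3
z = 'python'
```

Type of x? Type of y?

x is int; y is float

int, float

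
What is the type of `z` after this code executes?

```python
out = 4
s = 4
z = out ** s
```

int ** positive int returns int (4 ** 4 = 256)

int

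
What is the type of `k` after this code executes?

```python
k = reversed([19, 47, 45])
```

reversed() on a list returns a list_reverseiterator

list_reverseiterator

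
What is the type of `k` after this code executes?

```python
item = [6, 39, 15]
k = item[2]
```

Indexing a list of ints returns int (item[2] = 15)

int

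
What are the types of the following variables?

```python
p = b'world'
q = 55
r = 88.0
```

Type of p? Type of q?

p is bytes; q is int

bytes, int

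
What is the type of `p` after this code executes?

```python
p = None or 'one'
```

'or' with None returns the other value ('one', str)

str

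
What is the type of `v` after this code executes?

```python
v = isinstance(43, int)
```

isinstance() returns bool

bool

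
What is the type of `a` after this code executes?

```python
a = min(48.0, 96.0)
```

min() of floats returns float

float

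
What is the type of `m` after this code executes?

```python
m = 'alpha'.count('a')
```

str.count() returns int

int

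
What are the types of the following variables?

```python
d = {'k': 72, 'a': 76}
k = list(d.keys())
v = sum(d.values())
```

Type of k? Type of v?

list(...) returns list; sum of int values returns int

list, int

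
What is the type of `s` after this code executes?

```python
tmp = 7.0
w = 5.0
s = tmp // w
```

float // float returns float (floor division preserves float type)

float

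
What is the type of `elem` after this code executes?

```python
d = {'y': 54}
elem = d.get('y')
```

dict.get() returns the value (int) when key is found

int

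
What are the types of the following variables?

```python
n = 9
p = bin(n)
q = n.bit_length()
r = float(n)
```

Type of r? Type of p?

float() returns float; bin() returns str

float, str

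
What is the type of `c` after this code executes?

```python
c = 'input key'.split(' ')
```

str.split() returns list

list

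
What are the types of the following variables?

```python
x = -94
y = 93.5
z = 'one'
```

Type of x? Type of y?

x is int; y is float

int, float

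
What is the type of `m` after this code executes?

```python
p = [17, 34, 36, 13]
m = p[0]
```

Indexing a list of ints returns int (p[0] = 17)

int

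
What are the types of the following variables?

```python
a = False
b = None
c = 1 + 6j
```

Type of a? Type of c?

a is bool; c is complex

bool, complex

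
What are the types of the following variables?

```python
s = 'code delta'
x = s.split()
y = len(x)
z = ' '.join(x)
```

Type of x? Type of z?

str.split() returns list; str.join() returns str

list, str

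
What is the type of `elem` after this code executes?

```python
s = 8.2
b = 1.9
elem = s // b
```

float // float returns float (floor division preserves float type)

float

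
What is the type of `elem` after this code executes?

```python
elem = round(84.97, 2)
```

round() with ndigits arg returns float

float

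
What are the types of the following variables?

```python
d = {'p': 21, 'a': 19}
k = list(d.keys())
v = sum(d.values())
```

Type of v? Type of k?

sum of int values returns int; list(...) returns list

int, list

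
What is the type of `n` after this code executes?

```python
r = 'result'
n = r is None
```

'is' comparison returns bool

bool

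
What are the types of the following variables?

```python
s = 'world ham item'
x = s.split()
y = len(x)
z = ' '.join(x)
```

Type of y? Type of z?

len() returns int; str.join() returns str

int, str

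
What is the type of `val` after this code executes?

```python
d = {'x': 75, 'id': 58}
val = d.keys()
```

.keys() returns a dict_keys view object

dict_keys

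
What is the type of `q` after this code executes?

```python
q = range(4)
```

range() returns a range object

range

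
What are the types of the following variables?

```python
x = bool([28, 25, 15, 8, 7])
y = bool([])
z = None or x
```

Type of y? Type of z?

bool() returns bool; None or <bool> returns the bool

bool, bool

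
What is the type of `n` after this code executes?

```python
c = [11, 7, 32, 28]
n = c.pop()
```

list.pop() returns the popped element (int here)

int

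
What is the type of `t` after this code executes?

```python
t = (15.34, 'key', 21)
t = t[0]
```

Index 0 of tuple is 15.34 which is float

float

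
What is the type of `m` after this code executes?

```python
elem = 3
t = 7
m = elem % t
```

int % int returns int (3 % 7 = 3)

int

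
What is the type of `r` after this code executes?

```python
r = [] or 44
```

'or' returns first truthy value (44, which is int)

int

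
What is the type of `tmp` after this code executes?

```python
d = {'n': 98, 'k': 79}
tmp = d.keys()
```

.keys() returns a dict_keys view object

dict_keys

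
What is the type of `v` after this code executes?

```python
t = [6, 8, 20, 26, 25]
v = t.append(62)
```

list.append() returns None (mutates in place)

NoneType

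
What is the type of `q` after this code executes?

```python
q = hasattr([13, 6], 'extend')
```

hasattr() returns bool

bool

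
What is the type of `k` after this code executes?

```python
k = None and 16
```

'and' returns first falsy value (None)

NoneType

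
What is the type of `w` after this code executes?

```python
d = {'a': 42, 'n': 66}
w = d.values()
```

.values() returns a dict_values view object

dict_values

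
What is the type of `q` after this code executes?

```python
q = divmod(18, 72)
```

divmod() returns a tuple (quotient, remainder)

tuple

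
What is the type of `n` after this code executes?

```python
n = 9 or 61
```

'or' returns the first truthy value (9, which is int)

int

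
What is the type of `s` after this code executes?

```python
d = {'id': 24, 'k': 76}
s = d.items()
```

dict.items() returns a dict_items view

dict_items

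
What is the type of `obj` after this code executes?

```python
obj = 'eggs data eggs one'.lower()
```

str.lower() returns str

str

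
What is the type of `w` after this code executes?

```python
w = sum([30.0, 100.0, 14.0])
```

sum() of floats returns float

float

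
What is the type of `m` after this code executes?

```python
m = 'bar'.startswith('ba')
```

str.startswith() returns bool

bool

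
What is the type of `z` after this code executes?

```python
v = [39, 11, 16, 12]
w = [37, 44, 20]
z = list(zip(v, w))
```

list(zip(...)) returns a list of tuples

list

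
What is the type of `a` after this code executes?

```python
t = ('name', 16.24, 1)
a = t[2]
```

Index 2 of tuple is 1 which is int

int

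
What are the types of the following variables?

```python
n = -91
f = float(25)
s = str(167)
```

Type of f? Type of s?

f is float; s is str

float, str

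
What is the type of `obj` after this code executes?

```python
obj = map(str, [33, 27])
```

map() returns a map iterator object

map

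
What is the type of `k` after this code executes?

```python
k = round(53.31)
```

round() with no ndigits arg returns int

int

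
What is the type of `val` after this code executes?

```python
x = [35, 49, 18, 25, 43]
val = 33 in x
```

'in' operator returns bool

bool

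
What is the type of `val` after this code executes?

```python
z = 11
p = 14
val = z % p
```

int % int returns int (11 % 14 = 11)

int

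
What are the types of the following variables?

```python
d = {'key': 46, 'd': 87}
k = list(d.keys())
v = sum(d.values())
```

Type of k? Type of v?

list(...) returns list; sum of int values returns int

list, int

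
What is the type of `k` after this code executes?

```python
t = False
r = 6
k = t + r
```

bool + int returns int (False is 0, so 0 + 6 = 6)

int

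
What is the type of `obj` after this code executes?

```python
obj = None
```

None has type NoneType

NoneType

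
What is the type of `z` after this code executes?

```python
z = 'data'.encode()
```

str.encode() returns bytes

bytes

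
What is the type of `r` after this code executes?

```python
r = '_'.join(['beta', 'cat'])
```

str.join() returns str

str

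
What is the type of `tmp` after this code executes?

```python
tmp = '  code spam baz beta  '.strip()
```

str.strip() returns str

str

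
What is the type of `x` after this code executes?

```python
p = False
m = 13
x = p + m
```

bool + int returns int (False is 0, so 0 + 13 = 13)

int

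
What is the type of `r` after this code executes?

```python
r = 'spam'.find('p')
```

str.find() returns int (index, or -1)

int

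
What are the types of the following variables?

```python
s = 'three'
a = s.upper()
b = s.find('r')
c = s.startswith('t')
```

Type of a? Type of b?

str.upper() returns str; str.find() returns int

str, int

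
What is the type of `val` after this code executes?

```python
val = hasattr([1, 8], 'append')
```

hasattr() returns bool

bool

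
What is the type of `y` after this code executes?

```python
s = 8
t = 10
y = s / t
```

int / int always returns float in Python 3 (8 / 10 = 0.8)

float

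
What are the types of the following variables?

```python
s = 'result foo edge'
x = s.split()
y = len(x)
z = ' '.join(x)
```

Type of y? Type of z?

len() returns int; str.join() returns str

int, str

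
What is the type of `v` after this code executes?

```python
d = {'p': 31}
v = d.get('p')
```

dict.get() returns the value (int) when key is found

int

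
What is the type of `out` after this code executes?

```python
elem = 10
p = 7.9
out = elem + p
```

int + float returns float (10 + 7.9 = 17.9)

float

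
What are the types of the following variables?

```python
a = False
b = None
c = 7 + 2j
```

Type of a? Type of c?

a is bool; c is complex

bool, complex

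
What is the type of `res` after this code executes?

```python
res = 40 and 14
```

'and' returns the last value when all truthy (14, which is int)

int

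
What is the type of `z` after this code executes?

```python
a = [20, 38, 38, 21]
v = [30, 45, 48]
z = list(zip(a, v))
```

list(zip(...)) returns a list of tuples

list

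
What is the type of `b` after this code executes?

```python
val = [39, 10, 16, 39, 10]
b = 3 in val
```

'in' operator returns bool

bool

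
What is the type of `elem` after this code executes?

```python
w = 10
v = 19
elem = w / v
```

int / int always returns float in Python 3 (10 / 19 = 0.526316)

float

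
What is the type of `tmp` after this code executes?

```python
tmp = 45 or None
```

'or' returns first truthy value (45, int)

int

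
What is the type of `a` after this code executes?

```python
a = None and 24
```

'and' returns first falsy value (None)

NoneType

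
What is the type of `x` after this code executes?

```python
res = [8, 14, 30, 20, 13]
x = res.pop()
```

list.pop() returns the popped element (int here)

int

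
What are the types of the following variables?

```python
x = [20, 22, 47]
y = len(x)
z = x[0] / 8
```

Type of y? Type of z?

len() returns int; int / int returns float

int, float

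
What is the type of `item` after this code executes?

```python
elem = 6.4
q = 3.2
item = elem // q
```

float // float returns float (floor division preserves float type)

float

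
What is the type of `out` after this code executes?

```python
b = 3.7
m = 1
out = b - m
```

float - int returns float (3.7 - 1 = 2.7)

float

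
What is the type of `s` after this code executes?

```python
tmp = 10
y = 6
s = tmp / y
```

int / int always returns float in Python 3 (10 / 6 = 1.66667)

float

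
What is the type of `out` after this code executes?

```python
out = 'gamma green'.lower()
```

str.lower() returns str

str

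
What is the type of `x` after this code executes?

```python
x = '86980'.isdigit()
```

str.isdigit() returns bool

bool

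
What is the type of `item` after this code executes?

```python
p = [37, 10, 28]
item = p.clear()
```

list.clear() returns None

NoneType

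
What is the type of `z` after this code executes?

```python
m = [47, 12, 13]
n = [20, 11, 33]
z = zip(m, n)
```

zip() returns a zip iterator object

zip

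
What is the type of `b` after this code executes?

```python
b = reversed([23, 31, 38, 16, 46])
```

reversed() on a list returns a list_reverseiterator

list_reverseiterator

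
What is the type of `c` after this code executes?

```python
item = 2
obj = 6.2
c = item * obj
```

int * float returns float (2 * 6.2 = 12.4)

float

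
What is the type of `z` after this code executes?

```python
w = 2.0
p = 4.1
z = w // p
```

float // float returns float (floor division preserves float type)

float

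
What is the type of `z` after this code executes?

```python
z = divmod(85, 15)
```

divmod() returns a tuple (quotient, remainder)

tuple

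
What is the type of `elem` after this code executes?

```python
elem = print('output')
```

print() returns None

NoneType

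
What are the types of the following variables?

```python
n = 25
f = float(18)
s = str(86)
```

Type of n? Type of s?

n is int; s is str

int, str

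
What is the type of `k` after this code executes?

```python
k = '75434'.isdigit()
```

str.isdigit() returns bool

bool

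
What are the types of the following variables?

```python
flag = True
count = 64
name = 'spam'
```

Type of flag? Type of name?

flag is bool; name is str

bool, str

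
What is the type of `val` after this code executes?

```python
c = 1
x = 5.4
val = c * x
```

int * float returns float (1 * 5.4 = 5.4)

float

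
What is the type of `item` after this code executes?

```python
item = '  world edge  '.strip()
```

str.strip() returns str

str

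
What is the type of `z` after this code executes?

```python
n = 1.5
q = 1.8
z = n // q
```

float // float returns float (floor division preserves float type)

float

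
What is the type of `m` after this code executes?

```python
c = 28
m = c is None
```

'is' comparison returns bool

bool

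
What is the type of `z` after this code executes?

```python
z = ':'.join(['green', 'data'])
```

str.join() returns str

str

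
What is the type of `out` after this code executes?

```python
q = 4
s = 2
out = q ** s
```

int ** positive int returns int (4 ** 2 = 16)

int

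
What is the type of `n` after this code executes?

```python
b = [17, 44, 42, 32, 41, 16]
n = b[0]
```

Indexing a list of ints returns int (b[0] = 17)

int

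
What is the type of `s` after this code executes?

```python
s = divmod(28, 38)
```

divmod() returns a tuple (quotient, remainder)

tuple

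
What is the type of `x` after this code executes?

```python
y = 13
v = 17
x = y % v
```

int % int returns int (13 % 17 = 13)

int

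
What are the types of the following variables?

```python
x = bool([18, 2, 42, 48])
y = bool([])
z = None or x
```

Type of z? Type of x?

None or <bool> returns the bool; bool() returns bool

bool, bool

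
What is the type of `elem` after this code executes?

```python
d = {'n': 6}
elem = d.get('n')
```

dict.get() returns the value (int) when key is found

int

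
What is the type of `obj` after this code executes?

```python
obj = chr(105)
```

chr() returns str (single character)

str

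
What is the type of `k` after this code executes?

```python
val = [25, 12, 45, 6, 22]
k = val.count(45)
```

list.count() returns int

int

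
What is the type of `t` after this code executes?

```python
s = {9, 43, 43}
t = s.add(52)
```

set.add() returns None (mutates in place)

NoneType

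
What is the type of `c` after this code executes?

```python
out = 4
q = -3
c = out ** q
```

int ** negative int returns float

float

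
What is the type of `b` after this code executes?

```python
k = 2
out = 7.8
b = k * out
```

int * float returns float (2 * 7.8 = 15.6)

float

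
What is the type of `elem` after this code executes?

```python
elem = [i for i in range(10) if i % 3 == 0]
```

A list comprehension [...] produces a list

list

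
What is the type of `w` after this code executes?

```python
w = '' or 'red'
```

'or' returns first truthy value ('red', which is str)

str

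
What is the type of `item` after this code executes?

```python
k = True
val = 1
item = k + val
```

bool + int returns int (True is 1, so 1 + 1 = 2)

int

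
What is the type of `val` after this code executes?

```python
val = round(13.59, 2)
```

round() with ndigits arg returns float

float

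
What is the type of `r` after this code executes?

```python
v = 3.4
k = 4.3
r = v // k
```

float // float returns float (floor division preserves float type)

float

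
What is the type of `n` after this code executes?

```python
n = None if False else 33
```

Ternary: condition is False, else branch (33) taken → int

int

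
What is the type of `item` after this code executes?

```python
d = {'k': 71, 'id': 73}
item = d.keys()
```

.keys() returns a dict_keys view object

dict_keys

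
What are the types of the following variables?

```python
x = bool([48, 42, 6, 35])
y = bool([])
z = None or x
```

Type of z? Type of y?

None or <bool> returns the bool; bool() returns bool

bool, bool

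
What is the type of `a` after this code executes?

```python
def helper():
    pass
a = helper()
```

A function with no return statement returns None

NoneType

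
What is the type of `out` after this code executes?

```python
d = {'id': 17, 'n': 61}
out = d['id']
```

Accessing dict[str, int] with key 'id' returns int value 17

int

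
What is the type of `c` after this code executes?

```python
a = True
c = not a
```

'not' always returns bool

bool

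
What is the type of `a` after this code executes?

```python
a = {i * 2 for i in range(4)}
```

A set comprehension {expr for x in iterable} produces a set

set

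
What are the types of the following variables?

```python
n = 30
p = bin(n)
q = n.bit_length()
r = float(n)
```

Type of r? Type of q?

float() returns float; int.bit_length() returns int

float, int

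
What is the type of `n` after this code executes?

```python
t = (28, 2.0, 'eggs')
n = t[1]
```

Index 1 of tuple is 2.0 which is float

float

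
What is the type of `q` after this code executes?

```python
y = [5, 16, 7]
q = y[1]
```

Indexing a list of ints returns int (y[1] = 16)

int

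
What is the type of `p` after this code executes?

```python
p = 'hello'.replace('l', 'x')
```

str.replace() returns str

str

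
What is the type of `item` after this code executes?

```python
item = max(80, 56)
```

max() of ints returns int

int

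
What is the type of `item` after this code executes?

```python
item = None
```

None has type NoneType

NoneType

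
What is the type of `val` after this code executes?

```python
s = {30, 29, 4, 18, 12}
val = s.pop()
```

Popping from a set of ints returns int

int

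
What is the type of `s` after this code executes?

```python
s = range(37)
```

range() returns a range object

range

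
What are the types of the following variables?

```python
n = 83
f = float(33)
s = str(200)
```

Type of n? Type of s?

n is int; s is str

int, str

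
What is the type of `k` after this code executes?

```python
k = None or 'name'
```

'or' with None returns the other value ('name', str)

str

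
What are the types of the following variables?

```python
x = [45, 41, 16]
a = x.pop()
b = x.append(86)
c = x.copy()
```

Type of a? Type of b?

list.pop() returns the element (int); list.append() returns None

int, NoneType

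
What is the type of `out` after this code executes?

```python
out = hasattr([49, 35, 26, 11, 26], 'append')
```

hasattr() returns bool

bool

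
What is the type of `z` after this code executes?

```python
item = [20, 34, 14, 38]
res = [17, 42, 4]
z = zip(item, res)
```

zip() returns a zip iterator object

zip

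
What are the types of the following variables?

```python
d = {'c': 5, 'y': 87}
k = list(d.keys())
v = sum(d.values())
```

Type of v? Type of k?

sum of int values returns int; list(...) returns list

int, list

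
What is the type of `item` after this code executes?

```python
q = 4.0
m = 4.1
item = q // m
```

float // float returns float (floor division preserves float type)

float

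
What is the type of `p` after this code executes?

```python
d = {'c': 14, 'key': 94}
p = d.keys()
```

.keys() returns a dict_keys view object

dict_keys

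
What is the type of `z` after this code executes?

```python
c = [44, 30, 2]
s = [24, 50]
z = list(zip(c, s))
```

list(zip(...)) returns a list of tuples

list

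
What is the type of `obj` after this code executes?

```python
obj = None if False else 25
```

Ternary: condition is False, else branch (25) taken → int

int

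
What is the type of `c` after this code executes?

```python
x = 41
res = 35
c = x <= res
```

Comparison operators return bool

bool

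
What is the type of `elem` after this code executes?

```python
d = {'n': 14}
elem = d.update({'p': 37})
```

dict.update() returns None

NoneType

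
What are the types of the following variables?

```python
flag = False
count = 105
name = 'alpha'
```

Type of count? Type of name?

count is int; name is str

int, str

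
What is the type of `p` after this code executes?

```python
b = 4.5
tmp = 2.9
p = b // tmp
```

float // float returns float (floor division preserves float type)

float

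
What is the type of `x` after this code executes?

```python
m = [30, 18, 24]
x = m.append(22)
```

list.append() returns None (mutates in place)

NoneType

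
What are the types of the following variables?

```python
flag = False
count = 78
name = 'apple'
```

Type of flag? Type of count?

flag is bool; count is int

bool, int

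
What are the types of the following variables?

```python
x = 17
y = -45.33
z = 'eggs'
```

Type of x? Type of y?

x is int; y is float

int, float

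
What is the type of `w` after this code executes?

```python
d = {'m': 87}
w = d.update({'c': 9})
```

dict.update() returns None

NoneType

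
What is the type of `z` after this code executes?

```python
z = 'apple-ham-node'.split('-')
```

str.split() returns list

list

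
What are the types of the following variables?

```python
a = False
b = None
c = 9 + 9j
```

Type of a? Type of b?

a is bool; b is NoneType

bool, NoneType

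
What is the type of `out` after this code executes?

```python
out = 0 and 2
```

'and' returns the first falsy value (0, which is int)

int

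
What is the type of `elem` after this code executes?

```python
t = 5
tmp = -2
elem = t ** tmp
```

int ** negative int returns float

float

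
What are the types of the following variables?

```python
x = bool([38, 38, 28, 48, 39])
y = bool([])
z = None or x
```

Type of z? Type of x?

None or <bool> returns the bool; bool() returns bool

bool, bool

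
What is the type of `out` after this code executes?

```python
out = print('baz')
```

print() returns None

NoneType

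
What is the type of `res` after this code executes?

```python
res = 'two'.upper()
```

str.upper() returns str

str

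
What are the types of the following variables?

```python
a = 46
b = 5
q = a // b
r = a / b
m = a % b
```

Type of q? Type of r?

int // int returns int; int / int returns float

int, float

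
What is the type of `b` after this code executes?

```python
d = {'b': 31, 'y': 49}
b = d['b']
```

Accessing dict[str, int] with key 'b' returns int value 31

int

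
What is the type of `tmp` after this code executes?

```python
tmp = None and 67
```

'and' returns first falsy value (None)

NoneType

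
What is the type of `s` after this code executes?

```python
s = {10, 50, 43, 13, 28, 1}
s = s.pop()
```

Popping from a set of ints returns int

int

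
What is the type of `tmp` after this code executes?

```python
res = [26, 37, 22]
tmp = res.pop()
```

list.pop() returns the popped element (int here)

int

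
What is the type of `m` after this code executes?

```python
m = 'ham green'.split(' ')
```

str.split() returns list

list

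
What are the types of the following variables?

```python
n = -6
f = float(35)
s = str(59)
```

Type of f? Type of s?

f is float; s is str

float, str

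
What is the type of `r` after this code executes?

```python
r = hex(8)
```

hex() returns str representation

str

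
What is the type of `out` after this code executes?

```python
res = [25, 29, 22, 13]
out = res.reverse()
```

list.reverse() returns None

NoneType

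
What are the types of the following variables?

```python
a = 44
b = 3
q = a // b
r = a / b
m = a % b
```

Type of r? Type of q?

int / int returns float; int // int returns int

float, int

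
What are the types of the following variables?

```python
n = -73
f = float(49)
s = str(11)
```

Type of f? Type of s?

f is float; s is str

float, str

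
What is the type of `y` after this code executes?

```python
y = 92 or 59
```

'or' returns the first truthy value (92, which is int)

int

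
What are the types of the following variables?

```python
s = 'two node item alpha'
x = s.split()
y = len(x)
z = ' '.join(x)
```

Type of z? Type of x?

str.join() returns str; str.split() returns list

str, list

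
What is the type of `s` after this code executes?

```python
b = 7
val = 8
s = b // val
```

int // int returns int (7 // 8 = 0)

int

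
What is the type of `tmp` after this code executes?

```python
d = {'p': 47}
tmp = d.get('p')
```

dict.get() returns the value (int) when key is found

int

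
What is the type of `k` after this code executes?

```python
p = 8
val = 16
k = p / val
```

int / int always returns float in Python 3 (8 / 16 = 0.5)

float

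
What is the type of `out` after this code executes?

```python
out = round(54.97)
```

round() with no ndigits arg returns int

int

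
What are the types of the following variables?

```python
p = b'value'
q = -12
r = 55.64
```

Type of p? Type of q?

p is bytes; q is int

bytes, int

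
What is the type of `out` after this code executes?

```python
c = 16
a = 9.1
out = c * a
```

int * float returns float (16 * 9.1 = 145.6)

float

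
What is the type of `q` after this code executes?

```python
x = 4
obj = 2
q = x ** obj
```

int ** positive int returns int (4 ** 2 = 16)

int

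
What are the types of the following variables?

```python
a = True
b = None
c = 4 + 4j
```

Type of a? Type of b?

a is bool; b is NoneType

bool, NoneType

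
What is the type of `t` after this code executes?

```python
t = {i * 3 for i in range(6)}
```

A set comprehension {expr for x in iterable} produces a set

set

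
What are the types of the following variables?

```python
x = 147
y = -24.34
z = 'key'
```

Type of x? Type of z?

x is int; z is str

int, str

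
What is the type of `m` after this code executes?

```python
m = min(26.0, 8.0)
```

min() of floats returns float

float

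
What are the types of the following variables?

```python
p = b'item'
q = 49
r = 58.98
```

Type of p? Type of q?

p is bytes; q is int

bytes, int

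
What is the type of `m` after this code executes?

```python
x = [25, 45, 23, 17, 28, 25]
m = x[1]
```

Indexing a list of ints returns int (x[1] = 45)

int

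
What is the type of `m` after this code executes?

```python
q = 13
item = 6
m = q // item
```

int // int returns int (13 // 6 = 2)

int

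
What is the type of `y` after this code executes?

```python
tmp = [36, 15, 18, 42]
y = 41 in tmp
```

'in' operator returns bool

bool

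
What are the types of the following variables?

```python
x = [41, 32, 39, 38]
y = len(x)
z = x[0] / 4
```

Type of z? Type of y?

int / int returns float; len() returns int

float, int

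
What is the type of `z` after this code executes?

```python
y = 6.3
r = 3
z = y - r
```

float - int returns float (6.3 - 3 = 3.3)

float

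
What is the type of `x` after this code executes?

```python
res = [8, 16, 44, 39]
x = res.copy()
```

list.copy() returns list

list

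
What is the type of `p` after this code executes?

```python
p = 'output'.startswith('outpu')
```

str.startswith() returns bool

bool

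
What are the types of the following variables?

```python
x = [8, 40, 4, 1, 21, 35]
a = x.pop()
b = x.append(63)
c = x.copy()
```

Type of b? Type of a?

list.append() returns None; list.pop() returns the element (int)

NoneType, int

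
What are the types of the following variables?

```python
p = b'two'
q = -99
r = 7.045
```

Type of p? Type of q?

p is bytes; q is int

bytes, int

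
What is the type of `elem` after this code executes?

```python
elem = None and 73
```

'and' returns first falsy value (None)

NoneType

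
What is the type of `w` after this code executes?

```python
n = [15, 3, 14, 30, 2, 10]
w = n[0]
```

Indexing a list of ints returns int (n[0] = 15)

int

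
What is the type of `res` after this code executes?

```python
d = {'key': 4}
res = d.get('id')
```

dict.get() returns None when key 'id' is not found and no default given

NoneType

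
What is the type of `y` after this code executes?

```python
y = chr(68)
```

chr() returns str (single character)

str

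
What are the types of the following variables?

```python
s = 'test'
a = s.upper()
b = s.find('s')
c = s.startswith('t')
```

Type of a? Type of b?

str.upper() returns str; str.find() returns int

str, int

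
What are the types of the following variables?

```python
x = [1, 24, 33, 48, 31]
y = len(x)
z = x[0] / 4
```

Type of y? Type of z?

len() returns int; int / int returns float

int, float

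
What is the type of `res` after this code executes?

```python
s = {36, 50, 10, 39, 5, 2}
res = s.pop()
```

Popping from a set of ints returns int

int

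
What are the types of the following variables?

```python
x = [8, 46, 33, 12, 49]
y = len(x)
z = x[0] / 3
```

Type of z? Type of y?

int / int returns float; len() returns int

float, int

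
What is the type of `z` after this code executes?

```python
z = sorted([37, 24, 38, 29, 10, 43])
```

sorted() always returns list

list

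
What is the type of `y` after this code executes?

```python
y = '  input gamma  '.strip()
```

str.strip() returns str

str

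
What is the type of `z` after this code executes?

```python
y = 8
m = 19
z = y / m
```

int / int always returns float in Python 3 (8 / 19 = 0.421053)

float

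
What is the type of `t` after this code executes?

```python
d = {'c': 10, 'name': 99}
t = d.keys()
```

.keys() returns a dict_keys view object

dict_keys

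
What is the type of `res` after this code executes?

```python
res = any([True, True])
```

any() returns bool

bool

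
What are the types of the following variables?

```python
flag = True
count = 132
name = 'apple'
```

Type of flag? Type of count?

flag is bool; count is int

bool, int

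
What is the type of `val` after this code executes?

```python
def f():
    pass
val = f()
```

A function with no return statement returns None

NoneType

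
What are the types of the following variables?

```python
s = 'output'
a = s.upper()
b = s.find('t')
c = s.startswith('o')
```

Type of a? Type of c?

str.upper() returns str; str.startswith() returns bool

str, bool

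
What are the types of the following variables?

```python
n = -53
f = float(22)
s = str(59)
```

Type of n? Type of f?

n is int; f is float

int, float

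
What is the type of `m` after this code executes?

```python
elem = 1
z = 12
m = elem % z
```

int % int returns int (1 % 12 = 1)

int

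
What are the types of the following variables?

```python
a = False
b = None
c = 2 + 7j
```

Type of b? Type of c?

b is NoneType; c is complex

NoneType, complex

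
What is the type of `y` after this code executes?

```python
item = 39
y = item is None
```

'is' comparison returns bool

bool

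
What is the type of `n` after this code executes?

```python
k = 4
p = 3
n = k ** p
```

int ** positive int returns int (4 ** 3 = 64)

int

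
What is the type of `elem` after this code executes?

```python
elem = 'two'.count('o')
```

str.count() returns int

int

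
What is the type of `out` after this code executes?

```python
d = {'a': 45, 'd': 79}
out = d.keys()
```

.keys() returns a dict_keys view object

dict_keys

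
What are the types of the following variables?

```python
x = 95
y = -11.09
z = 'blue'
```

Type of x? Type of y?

x is int; y is float

int, float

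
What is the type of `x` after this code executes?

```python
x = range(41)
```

range() returns a range object

range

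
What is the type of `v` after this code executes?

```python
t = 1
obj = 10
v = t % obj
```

int % int returns int (1 % 10 = 1)

int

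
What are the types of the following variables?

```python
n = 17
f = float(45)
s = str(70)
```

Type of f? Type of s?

f is float; s is str

float, str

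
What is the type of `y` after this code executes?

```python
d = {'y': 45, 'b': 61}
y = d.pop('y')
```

dict.pop() returns the value (int)

int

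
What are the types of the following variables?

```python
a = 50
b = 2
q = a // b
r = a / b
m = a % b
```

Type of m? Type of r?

int % int returns int; int / int returns float

int, float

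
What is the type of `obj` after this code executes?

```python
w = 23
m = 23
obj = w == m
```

Equality comparison returns bool

bool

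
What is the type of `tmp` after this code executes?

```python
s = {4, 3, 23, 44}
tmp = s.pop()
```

Popping from a set of ints returns int

int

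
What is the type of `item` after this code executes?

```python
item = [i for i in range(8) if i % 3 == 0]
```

A list comprehension [...] produces a list

list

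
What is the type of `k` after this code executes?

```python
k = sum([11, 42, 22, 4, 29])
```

sum() of ints returns int

int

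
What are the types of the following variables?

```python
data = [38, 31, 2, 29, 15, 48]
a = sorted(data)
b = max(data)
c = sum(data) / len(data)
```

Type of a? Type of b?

sorted() returns list; max of ints returns int

list, int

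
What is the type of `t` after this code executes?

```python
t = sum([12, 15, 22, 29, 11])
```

sum() of ints returns int

int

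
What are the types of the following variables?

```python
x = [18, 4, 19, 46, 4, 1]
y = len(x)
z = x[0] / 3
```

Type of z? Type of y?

int / int returns float; len() returns int

float, int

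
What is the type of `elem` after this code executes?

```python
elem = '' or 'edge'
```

'or' returns first truthy value ('edge', which is str)

str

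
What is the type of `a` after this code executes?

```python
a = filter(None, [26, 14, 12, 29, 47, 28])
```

filter() returns a filter iterator object

filter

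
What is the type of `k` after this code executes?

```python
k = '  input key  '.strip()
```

str.strip() returns str

str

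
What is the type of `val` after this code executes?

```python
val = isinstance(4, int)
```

isinstance() returns bool

bool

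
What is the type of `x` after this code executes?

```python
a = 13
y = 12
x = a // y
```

int // int returns int (13 // 12 = 1)

int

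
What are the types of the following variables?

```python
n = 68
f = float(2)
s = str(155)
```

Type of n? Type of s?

n is int; s is str

int, str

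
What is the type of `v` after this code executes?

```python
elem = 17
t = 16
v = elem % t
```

int % int returns int (17 % 16 = 1)

int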